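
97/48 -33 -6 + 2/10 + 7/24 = -2919/80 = -36.49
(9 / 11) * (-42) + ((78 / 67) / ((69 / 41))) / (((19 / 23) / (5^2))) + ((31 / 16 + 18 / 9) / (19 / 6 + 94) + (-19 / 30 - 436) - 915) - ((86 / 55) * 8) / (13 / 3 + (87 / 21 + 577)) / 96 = -1494673542040483 / 1094981388600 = -1365.02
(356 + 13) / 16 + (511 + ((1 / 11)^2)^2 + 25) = 559.06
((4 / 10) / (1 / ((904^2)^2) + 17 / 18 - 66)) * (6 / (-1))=72126934990848 / 1955107427645395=0.04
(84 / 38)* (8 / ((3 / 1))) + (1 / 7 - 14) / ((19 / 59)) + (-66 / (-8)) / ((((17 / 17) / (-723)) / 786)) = -1247095949 / 266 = -4688330.64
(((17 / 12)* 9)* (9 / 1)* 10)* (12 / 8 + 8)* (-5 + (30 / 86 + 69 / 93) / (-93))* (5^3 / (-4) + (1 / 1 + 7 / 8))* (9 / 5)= 2888778.46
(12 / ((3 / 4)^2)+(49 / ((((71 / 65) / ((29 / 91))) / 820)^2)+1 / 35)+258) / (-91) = -1484554917653 / 48166755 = -30821.15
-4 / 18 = -2 / 9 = -0.22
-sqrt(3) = -1.73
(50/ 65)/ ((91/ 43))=430/ 1183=0.36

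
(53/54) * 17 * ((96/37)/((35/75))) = 72080/777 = 92.77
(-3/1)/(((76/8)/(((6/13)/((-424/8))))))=36/13091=0.00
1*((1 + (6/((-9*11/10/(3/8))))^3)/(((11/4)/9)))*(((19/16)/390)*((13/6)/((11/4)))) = 199937/25768160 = 0.01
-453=-453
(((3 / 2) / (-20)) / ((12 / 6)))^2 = 9 / 6400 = 0.00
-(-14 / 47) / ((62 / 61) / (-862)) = -368074 / 1457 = -252.62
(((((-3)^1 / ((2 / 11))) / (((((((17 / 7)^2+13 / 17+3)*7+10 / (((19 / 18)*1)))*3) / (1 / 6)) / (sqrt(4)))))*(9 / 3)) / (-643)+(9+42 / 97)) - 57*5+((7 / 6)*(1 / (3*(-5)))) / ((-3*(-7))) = -134850496651796 / 489350079945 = -275.57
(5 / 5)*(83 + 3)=86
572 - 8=564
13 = 13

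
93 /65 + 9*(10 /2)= 3018 /65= 46.43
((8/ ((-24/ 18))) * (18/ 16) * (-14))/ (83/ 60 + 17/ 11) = 62370/ 1933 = 32.27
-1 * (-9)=9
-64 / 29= -2.21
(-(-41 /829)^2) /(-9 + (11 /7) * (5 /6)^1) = 70602 /221978843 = 0.00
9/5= 1.80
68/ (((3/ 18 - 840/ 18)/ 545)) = -74120/ 93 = -796.99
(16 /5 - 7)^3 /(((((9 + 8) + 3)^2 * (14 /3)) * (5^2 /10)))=-20577 /1750000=-0.01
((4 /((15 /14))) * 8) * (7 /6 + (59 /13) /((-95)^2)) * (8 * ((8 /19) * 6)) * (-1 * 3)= -23557746688 /11145875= -2113.58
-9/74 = -0.12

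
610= 610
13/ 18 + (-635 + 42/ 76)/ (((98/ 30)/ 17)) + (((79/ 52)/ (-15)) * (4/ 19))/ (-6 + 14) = -14382705133/ 4357080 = -3301.00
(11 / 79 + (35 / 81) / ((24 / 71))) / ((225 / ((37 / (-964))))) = -0.00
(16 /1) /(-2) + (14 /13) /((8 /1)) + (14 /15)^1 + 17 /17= -5.93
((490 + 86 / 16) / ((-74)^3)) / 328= -3963 / 1063307776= -0.00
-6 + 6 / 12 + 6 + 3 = 7 / 2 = 3.50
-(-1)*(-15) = -15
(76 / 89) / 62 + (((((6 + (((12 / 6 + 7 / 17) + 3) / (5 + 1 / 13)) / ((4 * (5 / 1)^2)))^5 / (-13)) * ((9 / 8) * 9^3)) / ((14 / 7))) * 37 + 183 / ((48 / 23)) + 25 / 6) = -1126442578278514062611202601920277 / 123025275009314535000000000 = -9156188.26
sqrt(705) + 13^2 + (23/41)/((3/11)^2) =sqrt(705) + 65144/369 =203.09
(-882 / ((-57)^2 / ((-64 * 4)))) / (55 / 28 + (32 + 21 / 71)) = 49874944 / 24587349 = 2.03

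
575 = 575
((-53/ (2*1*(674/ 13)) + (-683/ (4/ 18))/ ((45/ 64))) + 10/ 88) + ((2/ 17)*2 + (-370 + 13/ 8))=-11947739937/ 2520760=-4739.74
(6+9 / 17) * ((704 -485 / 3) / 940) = 60199 / 15980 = 3.77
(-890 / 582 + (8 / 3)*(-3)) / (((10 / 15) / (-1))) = 2773 / 194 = 14.29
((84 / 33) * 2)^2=3136 / 121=25.92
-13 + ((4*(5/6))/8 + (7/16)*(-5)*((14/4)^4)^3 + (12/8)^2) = -1453337187721/196608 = -7392055.19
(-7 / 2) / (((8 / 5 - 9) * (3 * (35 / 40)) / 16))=320 / 111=2.88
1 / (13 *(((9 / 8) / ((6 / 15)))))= 16 / 585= 0.03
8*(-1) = -8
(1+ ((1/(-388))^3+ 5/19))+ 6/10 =10338759649/5549051840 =1.86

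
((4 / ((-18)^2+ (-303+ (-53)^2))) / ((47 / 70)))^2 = 784 / 176916601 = 0.00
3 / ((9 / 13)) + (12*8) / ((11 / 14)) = 4175 / 33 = 126.52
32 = 32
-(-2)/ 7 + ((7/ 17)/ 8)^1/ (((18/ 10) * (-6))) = 14443/ 51408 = 0.28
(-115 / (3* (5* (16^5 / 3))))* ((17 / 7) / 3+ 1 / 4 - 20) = 36593 / 88080384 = 0.00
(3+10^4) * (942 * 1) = 9422826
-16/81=-0.20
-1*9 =-9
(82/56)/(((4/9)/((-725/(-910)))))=53505/20384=2.62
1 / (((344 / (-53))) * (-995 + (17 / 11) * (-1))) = 583 / 3770928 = 0.00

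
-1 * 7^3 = -343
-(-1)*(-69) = -69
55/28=1.96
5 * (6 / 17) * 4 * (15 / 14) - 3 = 543 / 119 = 4.56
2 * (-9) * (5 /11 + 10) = -2070 /11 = -188.18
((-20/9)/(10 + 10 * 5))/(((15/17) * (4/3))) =-17/540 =-0.03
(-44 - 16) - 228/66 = -698/11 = -63.45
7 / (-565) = -7 / 565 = -0.01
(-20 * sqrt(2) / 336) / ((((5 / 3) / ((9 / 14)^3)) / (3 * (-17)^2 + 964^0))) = -22599 * sqrt(2) / 2744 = -11.65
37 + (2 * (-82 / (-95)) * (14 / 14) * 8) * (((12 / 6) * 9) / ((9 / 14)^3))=7484971 / 7695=972.71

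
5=5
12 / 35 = 0.34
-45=-45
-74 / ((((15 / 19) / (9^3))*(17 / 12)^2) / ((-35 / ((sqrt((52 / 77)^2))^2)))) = 127618487766 / 48841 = 2612937.65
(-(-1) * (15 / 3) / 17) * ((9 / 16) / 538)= 45 / 146336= 0.00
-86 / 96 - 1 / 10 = -239 / 240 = -1.00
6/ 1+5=11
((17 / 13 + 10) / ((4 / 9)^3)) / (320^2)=107163 / 85196800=0.00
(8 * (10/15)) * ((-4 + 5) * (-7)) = -112/3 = -37.33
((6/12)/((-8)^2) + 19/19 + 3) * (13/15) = 2223/640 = 3.47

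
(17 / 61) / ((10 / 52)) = 1.45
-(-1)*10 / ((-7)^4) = 10 / 2401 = 0.00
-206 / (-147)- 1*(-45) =6821 / 147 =46.40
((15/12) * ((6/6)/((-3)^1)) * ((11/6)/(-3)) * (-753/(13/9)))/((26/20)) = -69025/676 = -102.11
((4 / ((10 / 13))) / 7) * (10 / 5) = 52 / 35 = 1.49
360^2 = 129600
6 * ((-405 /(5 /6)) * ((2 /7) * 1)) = -5832 /7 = -833.14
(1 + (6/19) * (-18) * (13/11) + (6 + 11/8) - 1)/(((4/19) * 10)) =1099/3520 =0.31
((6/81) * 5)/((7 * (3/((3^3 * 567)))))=270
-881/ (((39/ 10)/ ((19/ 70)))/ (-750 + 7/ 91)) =163188511/ 3549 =45981.55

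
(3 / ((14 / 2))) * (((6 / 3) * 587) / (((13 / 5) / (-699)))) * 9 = -110784510 / 91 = -1217412.20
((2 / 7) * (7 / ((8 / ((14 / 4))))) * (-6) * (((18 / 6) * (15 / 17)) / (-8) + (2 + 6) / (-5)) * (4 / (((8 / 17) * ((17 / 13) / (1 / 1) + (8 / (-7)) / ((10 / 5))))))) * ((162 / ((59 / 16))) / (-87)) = -67746861 / 1146370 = -59.10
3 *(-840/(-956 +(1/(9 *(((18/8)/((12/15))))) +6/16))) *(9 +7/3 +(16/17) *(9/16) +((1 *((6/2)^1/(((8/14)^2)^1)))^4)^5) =48146108847807054789350704048220831072823991190775/994221519634901675728821026816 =48425937174933895318.60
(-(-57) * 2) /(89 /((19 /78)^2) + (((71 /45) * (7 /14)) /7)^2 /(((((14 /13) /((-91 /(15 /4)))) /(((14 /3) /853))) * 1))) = 22392194910750 /294620777439131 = 0.08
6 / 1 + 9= 15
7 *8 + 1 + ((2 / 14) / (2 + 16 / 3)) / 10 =87783 / 1540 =57.00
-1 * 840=-840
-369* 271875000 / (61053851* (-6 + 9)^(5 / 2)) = -3715625000* sqrt(3) / 61053851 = -105.41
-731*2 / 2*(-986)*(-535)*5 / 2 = -964024525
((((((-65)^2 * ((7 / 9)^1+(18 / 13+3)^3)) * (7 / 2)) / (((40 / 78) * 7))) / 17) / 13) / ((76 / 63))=2597385 / 1976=1314.47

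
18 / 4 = 9 / 2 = 4.50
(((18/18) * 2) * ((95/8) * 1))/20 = 19/16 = 1.19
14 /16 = 7 /8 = 0.88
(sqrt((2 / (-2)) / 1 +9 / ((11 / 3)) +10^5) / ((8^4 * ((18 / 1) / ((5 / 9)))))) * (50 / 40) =25 * sqrt(84029) / 2433024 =0.00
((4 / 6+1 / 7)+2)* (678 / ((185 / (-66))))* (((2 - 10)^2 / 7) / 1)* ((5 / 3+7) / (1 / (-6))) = 2928786432 / 9065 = 323087.31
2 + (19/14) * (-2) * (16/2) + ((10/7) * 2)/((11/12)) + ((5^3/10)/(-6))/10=-31057/1848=-16.81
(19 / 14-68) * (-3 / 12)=933 / 56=16.66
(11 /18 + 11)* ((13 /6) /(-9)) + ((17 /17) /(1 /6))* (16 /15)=17519 /4860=3.60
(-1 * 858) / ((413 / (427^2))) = -22348326 / 59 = -378785.19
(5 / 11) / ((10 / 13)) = 13 / 22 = 0.59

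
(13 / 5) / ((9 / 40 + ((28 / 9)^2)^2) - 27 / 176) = 15011568 / 541310623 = 0.03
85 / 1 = 85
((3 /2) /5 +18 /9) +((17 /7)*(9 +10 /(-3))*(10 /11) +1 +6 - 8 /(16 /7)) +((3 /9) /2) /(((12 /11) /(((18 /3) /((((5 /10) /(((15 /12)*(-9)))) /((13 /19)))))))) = 737173 /175560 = 4.20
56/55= 1.02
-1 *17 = -17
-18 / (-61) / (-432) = -1 / 1464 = -0.00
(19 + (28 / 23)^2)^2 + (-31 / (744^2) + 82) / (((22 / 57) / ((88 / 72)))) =20362541896589 / 29981045376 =679.18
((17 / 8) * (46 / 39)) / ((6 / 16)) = 782 / 117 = 6.68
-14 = -14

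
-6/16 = -3/8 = -0.38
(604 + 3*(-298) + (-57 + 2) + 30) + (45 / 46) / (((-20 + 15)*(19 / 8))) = -137691 / 437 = -315.08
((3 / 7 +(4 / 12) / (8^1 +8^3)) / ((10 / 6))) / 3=4687 / 54600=0.09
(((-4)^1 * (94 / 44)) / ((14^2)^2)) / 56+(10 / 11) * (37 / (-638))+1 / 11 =144121839 / 3774448832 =0.04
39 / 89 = 0.44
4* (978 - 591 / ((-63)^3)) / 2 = 163031038 / 83349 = 1956.00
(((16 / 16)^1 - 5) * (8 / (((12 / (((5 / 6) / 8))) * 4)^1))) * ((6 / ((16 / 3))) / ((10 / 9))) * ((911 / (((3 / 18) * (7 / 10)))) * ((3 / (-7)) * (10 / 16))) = 1844775 / 12544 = 147.06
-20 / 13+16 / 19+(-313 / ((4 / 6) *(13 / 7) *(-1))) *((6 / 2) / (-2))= -28873 / 76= -379.91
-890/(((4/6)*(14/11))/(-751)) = 11028435/14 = 787745.36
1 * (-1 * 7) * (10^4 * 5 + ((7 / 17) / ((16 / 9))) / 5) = -476000441 / 1360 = -350000.32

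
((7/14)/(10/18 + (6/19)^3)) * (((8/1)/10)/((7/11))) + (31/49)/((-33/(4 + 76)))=-19378094/41856045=-0.46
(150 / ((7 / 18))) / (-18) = -150 / 7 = -21.43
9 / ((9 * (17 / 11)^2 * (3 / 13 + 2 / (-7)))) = -11011 / 1445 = -7.62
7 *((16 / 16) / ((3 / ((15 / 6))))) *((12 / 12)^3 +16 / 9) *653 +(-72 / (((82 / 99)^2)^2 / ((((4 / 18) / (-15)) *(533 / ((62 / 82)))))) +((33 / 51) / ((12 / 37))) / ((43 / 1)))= 250518396780623 / 20570296140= 12178.65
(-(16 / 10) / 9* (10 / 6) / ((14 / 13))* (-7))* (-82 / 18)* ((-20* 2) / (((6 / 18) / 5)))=426400 / 81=5264.20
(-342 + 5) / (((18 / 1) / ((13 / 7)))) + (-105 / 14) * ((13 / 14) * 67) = -126347 / 252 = -501.38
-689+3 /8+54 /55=-302563 /440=-687.64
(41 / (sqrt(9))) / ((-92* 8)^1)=-41 / 2208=-0.02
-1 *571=-571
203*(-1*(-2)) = 406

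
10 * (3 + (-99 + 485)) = 3890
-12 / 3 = -4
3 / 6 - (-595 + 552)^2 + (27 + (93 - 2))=-1730.50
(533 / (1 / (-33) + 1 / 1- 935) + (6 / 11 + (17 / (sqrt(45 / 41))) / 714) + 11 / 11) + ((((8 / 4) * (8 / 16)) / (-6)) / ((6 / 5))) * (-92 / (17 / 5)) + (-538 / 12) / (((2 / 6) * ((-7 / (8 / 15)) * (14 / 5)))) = sqrt(205) / 630 + 1641046381 / 195529257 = 8.42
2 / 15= 0.13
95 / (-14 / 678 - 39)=-32205 / 13228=-2.43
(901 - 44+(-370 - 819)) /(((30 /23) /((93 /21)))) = -118358 /105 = -1127.22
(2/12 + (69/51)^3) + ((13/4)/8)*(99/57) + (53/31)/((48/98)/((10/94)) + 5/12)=15128287354721/4100615719392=3.69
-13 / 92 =-0.14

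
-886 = -886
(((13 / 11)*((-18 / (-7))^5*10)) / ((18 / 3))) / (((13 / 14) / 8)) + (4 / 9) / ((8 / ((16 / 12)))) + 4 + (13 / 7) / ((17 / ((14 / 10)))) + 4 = 116140227691 / 60613245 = 1916.09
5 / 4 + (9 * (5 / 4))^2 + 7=2157 / 16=134.81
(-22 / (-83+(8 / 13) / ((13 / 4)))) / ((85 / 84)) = 104104 / 396525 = 0.26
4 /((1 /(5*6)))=120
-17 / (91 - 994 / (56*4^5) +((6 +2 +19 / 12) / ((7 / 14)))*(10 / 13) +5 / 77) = -209104896 / 1301262115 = -0.16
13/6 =2.17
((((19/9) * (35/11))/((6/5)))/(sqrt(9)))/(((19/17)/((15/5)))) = 2975/594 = 5.01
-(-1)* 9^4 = 6561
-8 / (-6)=4 / 3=1.33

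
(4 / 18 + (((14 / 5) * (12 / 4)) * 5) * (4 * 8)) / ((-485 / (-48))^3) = 148660224 / 114084125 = 1.30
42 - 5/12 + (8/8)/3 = 503/12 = 41.92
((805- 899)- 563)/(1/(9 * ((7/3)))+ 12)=-13797/253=-54.53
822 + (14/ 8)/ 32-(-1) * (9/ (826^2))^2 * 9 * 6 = 3061335208718695/ 3724004321408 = 822.05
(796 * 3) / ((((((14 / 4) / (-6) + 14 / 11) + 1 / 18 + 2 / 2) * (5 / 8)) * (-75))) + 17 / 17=-2435353 / 86375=-28.20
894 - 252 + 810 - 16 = 1436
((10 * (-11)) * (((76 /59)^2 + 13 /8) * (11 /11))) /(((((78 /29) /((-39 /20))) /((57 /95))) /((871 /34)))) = 76237042167 /18936640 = 4025.90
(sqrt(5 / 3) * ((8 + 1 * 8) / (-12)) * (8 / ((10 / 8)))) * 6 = -256 * sqrt(15) / 15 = -66.10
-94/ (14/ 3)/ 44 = -141/ 308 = -0.46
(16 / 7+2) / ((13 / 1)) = 30 / 91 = 0.33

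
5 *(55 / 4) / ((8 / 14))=1925 / 16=120.31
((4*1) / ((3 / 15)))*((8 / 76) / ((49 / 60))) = 2400 / 931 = 2.58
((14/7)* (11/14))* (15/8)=165/56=2.95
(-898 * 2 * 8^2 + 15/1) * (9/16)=-1034361/16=-64647.56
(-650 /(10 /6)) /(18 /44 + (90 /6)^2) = -2860 /1653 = -1.73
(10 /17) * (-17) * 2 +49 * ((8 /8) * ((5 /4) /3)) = 5 /12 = 0.42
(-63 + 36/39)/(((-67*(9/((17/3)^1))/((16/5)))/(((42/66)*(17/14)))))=621928/431145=1.44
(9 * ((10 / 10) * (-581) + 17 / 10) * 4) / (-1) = 104274 / 5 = 20854.80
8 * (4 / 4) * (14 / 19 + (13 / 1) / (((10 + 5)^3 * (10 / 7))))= 1896916 / 320625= 5.92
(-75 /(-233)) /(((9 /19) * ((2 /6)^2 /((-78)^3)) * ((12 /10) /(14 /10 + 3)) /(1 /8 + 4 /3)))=-3615987375 /233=-15519259.12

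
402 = 402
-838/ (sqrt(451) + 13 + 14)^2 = -0.36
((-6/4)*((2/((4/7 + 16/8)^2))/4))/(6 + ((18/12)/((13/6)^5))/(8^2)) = -18193357/962470188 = -0.02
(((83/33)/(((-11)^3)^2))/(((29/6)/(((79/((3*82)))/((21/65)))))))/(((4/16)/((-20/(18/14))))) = -34096400/1876789951839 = -0.00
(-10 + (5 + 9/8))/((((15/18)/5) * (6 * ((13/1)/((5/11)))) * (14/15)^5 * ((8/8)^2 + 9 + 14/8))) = -117703125/7229430208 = -0.02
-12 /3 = -4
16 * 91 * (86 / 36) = 31304 / 9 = 3478.22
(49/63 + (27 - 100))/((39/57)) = -950/9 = -105.56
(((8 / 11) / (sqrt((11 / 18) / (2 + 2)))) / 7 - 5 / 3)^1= -5 / 3 + 48* sqrt(22) / 847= -1.40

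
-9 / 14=-0.64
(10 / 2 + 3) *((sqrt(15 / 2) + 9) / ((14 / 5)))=10 *sqrt(30) / 7 + 180 / 7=33.54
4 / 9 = 0.44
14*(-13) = -182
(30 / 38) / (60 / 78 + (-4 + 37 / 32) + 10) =2080 / 20881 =0.10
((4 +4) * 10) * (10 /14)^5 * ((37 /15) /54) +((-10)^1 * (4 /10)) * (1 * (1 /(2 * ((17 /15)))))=-25116010 /23143239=-1.09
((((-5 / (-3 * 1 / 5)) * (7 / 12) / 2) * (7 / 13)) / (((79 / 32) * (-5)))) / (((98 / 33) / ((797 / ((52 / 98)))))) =-2147915 / 40053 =-53.63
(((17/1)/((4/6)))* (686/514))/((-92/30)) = -262395/23644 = -11.10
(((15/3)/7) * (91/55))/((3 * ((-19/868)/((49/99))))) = -552916/62073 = -8.91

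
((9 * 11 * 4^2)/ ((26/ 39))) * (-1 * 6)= -14256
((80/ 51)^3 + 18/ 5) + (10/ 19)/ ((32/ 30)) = 801797261/ 100814760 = 7.95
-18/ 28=-0.64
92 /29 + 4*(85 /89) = 18048 /2581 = 6.99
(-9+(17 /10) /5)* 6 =-1299 /25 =-51.96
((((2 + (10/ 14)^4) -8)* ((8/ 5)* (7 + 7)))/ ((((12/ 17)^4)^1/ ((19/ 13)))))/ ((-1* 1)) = 21869055119/ 28894320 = 756.86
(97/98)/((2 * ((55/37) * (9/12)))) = 0.44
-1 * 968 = -968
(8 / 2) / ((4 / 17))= 17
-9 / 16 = -0.56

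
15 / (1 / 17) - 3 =252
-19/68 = -0.28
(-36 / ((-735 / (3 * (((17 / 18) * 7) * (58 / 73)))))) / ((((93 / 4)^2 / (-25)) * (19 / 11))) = -1735360 / 83973141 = -0.02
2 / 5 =0.40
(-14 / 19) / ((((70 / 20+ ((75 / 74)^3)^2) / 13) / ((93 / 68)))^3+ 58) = -1711582823263758835036640215739780796309504 / 134765827180250686945164099559597298391820459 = -0.01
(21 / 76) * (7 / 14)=21 / 152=0.14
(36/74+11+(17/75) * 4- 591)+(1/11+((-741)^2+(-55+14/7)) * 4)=67018659601/30525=2195533.48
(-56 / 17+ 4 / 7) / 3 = -108 / 119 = -0.91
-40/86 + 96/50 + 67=68.45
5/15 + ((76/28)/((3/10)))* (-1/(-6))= 116/63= 1.84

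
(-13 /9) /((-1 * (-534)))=-13 /4806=-0.00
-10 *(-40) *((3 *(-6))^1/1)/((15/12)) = -5760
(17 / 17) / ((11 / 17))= 17 / 11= 1.55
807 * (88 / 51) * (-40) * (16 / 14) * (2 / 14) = -7575040 / 833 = -9093.69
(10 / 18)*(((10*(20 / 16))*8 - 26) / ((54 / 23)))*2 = 8510 / 243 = 35.02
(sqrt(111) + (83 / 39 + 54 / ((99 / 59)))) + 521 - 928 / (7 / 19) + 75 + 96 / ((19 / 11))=-104583665 / 57057 + sqrt(111)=-1822.43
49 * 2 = 98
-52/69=-0.75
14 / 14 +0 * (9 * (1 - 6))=1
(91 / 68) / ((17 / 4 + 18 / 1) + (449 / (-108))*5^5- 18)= -2457 / 23845322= -0.00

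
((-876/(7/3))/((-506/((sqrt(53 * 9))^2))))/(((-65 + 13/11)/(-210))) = 1164.58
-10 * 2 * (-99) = 1980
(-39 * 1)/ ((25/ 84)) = -3276/ 25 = -131.04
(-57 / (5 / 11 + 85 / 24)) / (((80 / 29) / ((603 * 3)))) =-98679141 / 10550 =-9353.47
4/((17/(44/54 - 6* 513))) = -332336/459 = -724.04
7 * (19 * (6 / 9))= 266 / 3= 88.67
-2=-2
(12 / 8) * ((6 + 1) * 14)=147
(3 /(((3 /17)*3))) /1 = 17 /3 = 5.67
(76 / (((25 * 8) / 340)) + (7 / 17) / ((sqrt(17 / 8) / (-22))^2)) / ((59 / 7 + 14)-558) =-2255498 / 5417305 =-0.42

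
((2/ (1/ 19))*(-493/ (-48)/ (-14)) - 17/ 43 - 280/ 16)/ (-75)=661333/ 1083600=0.61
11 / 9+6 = 65 / 9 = 7.22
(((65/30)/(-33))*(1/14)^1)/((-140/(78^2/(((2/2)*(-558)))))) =-2197/6015240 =-0.00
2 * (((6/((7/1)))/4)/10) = 0.04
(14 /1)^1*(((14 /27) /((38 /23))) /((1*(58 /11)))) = 12397 /14877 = 0.83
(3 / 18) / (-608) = -1 / 3648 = -0.00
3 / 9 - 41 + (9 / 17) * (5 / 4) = -8161 / 204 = -40.00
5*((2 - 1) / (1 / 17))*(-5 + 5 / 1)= 0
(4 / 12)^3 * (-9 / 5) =-1 / 15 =-0.07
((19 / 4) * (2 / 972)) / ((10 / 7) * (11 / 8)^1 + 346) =133 / 4735098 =0.00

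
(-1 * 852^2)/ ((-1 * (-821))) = -725904/ 821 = -884.17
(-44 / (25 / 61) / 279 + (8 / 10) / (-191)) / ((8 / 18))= -129556 / 148025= -0.88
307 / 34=9.03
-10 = -10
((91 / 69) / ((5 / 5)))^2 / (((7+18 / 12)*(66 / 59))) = 488579 / 2670921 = 0.18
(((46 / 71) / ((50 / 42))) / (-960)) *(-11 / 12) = 1771 / 3408000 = 0.00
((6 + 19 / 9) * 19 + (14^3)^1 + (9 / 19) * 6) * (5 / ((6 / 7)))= 17362205 / 1026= 16922.23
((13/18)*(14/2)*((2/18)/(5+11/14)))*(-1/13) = -49/6561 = -0.01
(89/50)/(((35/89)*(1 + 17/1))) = 7921/31500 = 0.25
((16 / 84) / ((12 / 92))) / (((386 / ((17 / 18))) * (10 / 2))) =391 / 547155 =0.00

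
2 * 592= 1184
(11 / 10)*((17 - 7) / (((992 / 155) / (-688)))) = -2365 / 2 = -1182.50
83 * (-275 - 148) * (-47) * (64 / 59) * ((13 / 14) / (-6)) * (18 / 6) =-343225584 / 413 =-831054.68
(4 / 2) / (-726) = -1 / 363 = -0.00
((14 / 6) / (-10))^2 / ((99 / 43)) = 2107 / 89100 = 0.02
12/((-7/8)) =-96/7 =-13.71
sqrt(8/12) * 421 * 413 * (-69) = -3999079 * sqrt(6) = -9795702.99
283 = 283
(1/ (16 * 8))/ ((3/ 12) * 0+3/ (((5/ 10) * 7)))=7/ 768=0.01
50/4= 25/2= 12.50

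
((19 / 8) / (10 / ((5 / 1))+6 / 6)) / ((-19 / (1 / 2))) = -1 / 48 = -0.02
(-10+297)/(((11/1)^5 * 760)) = 287/122398760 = 0.00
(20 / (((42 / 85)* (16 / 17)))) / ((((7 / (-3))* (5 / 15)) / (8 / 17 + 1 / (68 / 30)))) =-39525 / 784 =-50.41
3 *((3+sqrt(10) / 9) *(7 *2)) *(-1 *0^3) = 0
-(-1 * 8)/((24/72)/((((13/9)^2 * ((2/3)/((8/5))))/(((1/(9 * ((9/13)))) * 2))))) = 65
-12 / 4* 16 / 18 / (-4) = 2 / 3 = 0.67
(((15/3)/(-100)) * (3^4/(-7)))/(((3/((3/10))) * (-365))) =-81/511000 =-0.00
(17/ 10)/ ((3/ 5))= 17/ 6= 2.83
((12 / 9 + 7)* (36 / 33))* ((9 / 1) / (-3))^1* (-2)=600 / 11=54.55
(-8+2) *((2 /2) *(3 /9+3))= -20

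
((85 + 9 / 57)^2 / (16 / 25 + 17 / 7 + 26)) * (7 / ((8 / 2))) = 801739225 / 1836407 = 436.58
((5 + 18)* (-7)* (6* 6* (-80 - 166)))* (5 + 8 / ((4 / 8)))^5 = 5823176551416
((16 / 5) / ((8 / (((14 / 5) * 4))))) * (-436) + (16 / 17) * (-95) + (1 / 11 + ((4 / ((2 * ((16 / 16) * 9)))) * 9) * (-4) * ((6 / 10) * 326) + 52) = -16621499 / 4675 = -3555.40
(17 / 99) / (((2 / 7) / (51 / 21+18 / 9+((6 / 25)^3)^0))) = 323 / 99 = 3.26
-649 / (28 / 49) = -4543 / 4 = -1135.75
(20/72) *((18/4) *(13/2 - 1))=55/8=6.88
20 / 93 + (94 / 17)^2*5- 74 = 2125622 / 26877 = 79.09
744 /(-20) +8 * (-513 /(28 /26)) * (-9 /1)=1199118 /35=34260.51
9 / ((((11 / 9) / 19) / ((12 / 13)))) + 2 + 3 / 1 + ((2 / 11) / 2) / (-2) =38353 / 286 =134.10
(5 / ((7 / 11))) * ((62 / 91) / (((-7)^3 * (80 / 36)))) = -3069 / 436982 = -0.01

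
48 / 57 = 16 / 19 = 0.84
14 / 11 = 1.27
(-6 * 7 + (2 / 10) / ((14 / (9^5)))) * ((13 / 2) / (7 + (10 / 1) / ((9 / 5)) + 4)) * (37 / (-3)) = -80965287 / 20860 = -3881.37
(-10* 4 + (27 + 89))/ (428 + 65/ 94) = 7144/ 40297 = 0.18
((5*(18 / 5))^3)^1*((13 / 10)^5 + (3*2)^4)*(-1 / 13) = -94749072597 / 162500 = -583071.22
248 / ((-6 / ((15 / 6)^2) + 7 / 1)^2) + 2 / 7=1130602 / 159607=7.08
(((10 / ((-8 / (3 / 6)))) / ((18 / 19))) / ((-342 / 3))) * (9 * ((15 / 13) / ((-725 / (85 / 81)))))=-85 / 977184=-0.00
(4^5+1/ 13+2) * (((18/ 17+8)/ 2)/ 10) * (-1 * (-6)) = 3081309/ 1105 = 2788.51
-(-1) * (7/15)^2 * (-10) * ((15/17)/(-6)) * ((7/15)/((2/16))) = 2744/2295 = 1.20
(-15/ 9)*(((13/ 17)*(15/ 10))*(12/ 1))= -390/ 17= -22.94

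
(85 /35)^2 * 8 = 47.18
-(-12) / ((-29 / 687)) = -8244 / 29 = -284.28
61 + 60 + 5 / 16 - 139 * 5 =-9179 / 16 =-573.69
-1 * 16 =-16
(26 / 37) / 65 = 2 / 185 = 0.01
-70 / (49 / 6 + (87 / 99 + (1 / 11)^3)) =-186340 / 24081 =-7.74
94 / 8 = 47 / 4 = 11.75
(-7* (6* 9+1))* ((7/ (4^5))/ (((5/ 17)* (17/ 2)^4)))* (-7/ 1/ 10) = 3773/ 3144320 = 0.00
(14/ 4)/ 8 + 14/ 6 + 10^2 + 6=5221/ 48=108.77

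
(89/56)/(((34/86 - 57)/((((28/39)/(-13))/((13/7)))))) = 26789/32084988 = 0.00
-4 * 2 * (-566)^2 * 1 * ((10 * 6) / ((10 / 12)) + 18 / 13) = -2444956992 / 13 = -188073614.77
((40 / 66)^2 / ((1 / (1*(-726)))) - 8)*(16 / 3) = -13184 / 9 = -1464.89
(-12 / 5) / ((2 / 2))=-12 / 5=-2.40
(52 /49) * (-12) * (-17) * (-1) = -10608 /49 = -216.49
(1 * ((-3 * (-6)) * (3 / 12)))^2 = 81 / 4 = 20.25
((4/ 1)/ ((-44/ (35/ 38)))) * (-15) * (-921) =-483525/ 418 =-1156.76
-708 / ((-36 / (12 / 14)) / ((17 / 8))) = 1003 / 28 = 35.82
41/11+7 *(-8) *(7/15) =-22.41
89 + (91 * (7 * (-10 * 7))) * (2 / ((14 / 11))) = -69981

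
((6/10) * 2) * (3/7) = 18/35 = 0.51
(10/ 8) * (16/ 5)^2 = 64/ 5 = 12.80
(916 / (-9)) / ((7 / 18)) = -1832 / 7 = -261.71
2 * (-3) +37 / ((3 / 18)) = 216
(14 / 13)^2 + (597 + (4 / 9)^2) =8190913 / 13689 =598.36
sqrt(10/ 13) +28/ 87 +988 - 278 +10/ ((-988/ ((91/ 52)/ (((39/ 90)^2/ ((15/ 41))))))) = sqrt(130)/ 13 +211519704073/ 297794562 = 711.16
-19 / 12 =-1.58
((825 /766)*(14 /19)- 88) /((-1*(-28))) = -634601 /203756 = -3.11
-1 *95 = -95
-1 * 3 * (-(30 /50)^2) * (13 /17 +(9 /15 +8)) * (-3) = -64476 /2125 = -30.34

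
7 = 7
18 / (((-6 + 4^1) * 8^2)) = -9 / 64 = -0.14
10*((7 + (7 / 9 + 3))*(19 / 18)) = 9215 / 81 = 113.77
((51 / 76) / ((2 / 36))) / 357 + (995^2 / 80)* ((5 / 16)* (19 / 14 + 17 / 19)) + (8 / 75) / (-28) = 44477026469 / 5107200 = 8708.69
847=847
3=3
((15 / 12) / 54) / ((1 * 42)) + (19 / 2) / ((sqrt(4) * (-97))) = -0.05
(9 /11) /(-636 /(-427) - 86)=-0.01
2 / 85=0.02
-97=-97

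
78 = 78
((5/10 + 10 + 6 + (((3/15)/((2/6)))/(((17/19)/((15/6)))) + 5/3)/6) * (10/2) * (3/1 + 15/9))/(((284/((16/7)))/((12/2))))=208780/10863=19.22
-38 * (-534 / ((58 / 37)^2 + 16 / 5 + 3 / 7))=324097060 / 97201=3334.30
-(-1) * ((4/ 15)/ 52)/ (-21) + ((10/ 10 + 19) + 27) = 192464/ 4095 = 47.00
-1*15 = -15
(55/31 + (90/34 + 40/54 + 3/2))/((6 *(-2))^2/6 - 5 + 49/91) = 2464631/7228332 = 0.34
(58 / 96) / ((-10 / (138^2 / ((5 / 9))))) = -414207 / 200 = -2071.04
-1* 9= -9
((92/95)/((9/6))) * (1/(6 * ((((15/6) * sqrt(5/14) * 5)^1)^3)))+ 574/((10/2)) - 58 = 10304 * sqrt(70)/333984375+ 284/5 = 56.80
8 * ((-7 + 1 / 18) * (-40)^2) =-800000 / 9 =-88888.89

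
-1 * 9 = -9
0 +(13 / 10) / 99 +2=1993 / 990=2.01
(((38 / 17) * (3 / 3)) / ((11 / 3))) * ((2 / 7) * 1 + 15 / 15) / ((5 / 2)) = 2052 / 6545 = 0.31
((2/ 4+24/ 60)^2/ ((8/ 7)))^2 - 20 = -19.50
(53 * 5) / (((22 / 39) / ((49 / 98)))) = 10335 / 44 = 234.89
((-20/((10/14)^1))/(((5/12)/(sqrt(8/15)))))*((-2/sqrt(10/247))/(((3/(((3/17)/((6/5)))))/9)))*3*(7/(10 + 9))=14112*sqrt(741)/1615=237.86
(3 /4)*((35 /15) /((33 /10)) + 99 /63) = 1579 /924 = 1.71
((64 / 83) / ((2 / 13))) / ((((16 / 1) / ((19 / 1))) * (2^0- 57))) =-247 / 2324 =-0.11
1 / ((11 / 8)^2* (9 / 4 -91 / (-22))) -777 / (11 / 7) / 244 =-1465895 / 754204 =-1.94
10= 10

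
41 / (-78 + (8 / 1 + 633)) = 41 / 563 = 0.07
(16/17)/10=8/85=0.09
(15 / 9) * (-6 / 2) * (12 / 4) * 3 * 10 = -450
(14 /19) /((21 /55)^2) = 6050 /1197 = 5.05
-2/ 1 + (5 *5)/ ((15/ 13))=59/ 3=19.67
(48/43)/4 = 12/43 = 0.28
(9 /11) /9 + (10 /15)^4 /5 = 581 /4455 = 0.13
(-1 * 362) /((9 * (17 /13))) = -4706 /153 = -30.76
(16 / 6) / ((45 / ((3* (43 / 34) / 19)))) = 172 / 14535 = 0.01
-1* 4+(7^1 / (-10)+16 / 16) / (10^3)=-39997 / 10000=-4.00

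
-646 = -646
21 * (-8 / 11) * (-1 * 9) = 1512 / 11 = 137.45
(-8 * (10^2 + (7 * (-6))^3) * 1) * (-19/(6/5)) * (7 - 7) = 0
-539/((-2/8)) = 2156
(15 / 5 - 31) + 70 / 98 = -191 / 7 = -27.29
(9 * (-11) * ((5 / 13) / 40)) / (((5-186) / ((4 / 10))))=99 / 47060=0.00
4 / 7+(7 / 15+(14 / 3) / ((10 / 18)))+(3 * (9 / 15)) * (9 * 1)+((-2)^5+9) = 277 / 105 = 2.64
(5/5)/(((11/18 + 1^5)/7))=126/29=4.34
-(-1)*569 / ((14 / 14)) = 569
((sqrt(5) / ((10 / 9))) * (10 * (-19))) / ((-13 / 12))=2052 * sqrt(5) / 13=352.95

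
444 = 444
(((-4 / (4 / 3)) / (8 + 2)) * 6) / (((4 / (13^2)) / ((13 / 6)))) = -6591 / 40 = -164.78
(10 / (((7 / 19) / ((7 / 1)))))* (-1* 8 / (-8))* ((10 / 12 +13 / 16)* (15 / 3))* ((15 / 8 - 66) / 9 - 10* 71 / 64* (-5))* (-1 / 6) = -58051175 / 4608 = -12597.91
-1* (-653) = 653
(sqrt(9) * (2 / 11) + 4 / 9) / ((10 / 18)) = 98 / 55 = 1.78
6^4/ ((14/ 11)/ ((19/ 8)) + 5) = 270864/ 1157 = 234.11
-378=-378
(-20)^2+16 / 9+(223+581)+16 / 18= 3620 / 3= 1206.67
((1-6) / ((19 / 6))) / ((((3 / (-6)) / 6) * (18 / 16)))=320 / 19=16.84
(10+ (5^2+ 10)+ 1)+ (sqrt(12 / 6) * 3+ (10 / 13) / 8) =3 * sqrt(2)+ 2397 / 52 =50.34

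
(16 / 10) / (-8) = -1 / 5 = -0.20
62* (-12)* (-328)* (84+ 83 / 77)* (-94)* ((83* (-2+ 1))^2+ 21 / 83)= -85927555984625664 / 6391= -13445087777284.57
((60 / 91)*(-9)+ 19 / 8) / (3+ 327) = -0.01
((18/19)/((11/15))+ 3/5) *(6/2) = 5931/1045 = 5.68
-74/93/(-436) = 37/20274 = 0.00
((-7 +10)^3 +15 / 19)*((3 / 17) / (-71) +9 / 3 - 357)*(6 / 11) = -123056928 / 22933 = -5365.93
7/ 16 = 0.44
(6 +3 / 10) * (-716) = -4510.80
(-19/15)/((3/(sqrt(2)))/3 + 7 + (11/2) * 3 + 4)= -418/9069 + 38 * sqrt(2)/45345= -0.04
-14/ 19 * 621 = -8694/ 19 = -457.58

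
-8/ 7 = -1.14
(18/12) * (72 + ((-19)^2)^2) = 391179/2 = 195589.50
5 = 5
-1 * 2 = -2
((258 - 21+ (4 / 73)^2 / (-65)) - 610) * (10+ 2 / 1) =-1550419452 / 346385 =-4476.00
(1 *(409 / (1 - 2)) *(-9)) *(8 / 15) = 9816 / 5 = 1963.20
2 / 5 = 0.40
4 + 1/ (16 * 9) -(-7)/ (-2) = 73/ 144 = 0.51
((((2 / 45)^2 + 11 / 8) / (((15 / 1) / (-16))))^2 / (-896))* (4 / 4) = -497602249 / 206671500000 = -0.00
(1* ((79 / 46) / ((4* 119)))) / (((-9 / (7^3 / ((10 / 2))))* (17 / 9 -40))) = 79 / 109480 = 0.00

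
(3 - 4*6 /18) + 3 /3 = 8 /3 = 2.67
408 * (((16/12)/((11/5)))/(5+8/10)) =13600/319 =42.63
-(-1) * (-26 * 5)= -130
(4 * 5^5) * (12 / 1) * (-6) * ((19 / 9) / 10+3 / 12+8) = -7615000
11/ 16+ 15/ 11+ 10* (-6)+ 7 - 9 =-10551/ 176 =-59.95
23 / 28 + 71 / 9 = 2195 / 252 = 8.71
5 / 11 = 0.45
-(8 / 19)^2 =-64 / 361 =-0.18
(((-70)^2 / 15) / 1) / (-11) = -980 / 33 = -29.70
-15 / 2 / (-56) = 15 / 112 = 0.13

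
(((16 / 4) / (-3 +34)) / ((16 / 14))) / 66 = 7 / 4092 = 0.00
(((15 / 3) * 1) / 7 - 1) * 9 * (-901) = 16218 / 7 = 2316.86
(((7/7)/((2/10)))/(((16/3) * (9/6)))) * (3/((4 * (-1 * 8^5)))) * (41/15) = -41/1048576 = -0.00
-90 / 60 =-3 / 2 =-1.50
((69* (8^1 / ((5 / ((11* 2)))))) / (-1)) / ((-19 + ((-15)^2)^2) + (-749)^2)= -4048 / 1019345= -0.00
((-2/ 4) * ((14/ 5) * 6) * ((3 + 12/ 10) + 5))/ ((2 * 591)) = -322/ 4925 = -0.07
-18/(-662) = 9/331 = 0.03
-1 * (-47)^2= -2209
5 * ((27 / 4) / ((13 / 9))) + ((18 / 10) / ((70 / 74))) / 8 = 429579 / 18200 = 23.60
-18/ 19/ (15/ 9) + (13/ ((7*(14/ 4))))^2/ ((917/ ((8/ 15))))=-356575402/ 627489345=-0.57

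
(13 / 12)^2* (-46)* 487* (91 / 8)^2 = -3401839.47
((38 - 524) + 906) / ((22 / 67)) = 14070 / 11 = 1279.09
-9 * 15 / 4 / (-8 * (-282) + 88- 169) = -9 / 580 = -0.02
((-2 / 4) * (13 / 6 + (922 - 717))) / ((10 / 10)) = -1243 / 12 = -103.58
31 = 31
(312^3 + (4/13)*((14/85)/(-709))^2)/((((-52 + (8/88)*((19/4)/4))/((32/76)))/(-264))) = 533020654021378981675008/8192958078936475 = 65058389.03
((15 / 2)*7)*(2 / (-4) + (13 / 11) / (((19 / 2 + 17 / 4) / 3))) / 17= -6153 / 8228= -0.75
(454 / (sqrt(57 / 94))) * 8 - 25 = -25 + 3632 * sqrt(5358) / 57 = 4639.15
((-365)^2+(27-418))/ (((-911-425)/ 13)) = -863421/ 668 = -1292.55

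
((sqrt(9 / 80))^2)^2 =81 / 6400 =0.01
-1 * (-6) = 6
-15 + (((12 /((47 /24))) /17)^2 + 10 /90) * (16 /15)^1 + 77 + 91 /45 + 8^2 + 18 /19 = 42321705659 /327499713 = 129.23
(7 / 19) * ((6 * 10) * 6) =2520 / 19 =132.63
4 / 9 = 0.44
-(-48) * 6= 288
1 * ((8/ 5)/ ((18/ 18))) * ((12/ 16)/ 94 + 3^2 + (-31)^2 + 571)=579419/ 235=2465.61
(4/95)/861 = 4/81795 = 0.00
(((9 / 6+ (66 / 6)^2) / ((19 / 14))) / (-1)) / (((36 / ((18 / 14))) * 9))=-245 / 684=-0.36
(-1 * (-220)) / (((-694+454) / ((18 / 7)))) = -33 / 14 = -2.36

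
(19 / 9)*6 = 38 / 3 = 12.67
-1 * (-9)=9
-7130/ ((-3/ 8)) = 57040/ 3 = 19013.33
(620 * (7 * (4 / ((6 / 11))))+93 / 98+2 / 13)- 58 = 121424059 / 3822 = 31769.77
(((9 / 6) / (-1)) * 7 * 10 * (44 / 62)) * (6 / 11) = -1260 / 31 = -40.65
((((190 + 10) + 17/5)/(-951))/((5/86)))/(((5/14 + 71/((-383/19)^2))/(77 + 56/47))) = -2933727778716/5424621607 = -540.82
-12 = -12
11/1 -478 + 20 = -447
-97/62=-1.56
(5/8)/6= 5/48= 0.10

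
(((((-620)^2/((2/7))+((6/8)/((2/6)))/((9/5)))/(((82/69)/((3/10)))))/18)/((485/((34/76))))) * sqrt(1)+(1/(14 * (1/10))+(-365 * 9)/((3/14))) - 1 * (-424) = -2519939463343/169261120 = -14887.88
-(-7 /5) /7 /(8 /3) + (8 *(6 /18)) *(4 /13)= 1397 /1560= 0.90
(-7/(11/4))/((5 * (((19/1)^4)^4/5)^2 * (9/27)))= -420/915182939669762198945718301560961108095371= -0.00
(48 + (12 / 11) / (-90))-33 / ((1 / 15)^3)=-18368957 / 165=-111327.01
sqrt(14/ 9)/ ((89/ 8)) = 8 *sqrt(14)/ 267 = 0.11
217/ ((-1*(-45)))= 217/ 45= 4.82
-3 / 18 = -1 / 6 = -0.17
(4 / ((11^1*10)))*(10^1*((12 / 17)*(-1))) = -48 / 187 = -0.26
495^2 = 245025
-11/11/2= -1/2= -0.50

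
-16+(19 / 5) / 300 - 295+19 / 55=-5125591 / 16500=-310.64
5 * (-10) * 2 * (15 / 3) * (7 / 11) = -3500 / 11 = -318.18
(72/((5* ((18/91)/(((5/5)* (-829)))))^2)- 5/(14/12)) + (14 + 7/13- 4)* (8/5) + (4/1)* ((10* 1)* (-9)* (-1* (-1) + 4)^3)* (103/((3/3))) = 940868407712/20475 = 45952058.98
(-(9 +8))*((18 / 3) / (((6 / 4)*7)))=-68 / 7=-9.71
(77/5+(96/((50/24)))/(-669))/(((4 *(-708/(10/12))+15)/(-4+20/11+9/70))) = 45043217/4841363450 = 0.01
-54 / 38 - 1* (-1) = -8 / 19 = -0.42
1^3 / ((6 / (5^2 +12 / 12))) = 13 / 3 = 4.33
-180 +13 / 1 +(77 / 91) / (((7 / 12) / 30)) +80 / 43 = -475911 / 3913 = -121.62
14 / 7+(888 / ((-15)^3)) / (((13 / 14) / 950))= -156302 / 585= -267.18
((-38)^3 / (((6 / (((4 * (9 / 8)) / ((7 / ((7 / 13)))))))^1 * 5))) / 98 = -20577 / 3185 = -6.46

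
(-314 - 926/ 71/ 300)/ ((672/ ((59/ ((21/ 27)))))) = -197329217/ 5566400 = -35.45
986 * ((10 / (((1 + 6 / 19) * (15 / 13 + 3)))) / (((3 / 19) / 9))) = 4627298 / 45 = 102828.84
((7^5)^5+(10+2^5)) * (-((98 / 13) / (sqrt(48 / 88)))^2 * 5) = -698598881931853589671063.90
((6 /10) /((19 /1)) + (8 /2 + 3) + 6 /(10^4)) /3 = 668057 /285000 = 2.34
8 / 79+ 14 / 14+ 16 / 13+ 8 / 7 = 24981 / 7189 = 3.47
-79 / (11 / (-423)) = 33417 / 11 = 3037.91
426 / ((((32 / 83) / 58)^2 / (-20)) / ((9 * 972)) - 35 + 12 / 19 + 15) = -256391824195305 / 11657053534112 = -21.99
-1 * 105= -105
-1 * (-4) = 4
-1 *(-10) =10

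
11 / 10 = 1.10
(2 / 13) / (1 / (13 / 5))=2 / 5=0.40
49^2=2401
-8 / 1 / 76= -2 / 19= -0.11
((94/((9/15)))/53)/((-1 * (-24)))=235/1908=0.12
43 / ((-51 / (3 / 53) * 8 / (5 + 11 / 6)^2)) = -72283 / 259488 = -0.28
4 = 4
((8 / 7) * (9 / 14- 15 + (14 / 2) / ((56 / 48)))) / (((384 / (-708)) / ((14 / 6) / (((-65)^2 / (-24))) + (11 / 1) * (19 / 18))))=52039003 / 254800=204.23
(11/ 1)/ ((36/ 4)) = 11/ 9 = 1.22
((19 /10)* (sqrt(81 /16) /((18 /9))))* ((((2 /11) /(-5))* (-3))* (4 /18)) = 0.05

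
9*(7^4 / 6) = 7203 / 2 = 3601.50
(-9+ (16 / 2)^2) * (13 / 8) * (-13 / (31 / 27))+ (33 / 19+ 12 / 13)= -61825419 / 61256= -1009.30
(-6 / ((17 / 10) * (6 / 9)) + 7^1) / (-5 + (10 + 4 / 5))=5 / 17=0.29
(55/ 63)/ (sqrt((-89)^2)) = 55/ 5607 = 0.01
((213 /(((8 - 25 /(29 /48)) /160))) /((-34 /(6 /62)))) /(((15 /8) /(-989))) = -97744848 /63767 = -1532.84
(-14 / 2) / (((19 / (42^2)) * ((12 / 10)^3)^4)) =-83740234375 / 1148857344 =-72.89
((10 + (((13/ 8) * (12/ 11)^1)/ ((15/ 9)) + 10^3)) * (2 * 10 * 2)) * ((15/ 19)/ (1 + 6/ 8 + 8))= 8897360/ 2717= 3274.70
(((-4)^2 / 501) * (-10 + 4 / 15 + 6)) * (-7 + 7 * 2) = -0.83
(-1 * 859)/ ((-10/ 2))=859/ 5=171.80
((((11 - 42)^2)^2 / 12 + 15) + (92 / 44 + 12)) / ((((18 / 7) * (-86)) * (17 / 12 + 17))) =-71137997 / 3763188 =-18.90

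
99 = 99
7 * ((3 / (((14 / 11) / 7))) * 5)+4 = 1163 / 2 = 581.50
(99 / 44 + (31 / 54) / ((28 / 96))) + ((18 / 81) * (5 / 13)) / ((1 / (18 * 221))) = 86743 / 252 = 344.22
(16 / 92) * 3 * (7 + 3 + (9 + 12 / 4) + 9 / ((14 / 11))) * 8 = 19536 / 161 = 121.34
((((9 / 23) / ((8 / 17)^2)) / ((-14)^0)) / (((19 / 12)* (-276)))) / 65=-2601 / 41812160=-0.00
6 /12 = 1 /2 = 0.50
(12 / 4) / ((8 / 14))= 21 / 4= 5.25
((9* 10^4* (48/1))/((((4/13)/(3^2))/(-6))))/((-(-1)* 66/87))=-10993320000/11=-999392727.27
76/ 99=0.77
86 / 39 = 2.21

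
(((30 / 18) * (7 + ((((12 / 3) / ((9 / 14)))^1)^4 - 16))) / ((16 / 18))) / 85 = 9775447 / 297432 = 32.87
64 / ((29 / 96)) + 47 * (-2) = 3418 / 29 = 117.86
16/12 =4/3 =1.33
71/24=2.96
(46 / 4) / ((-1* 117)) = -23 / 234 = -0.10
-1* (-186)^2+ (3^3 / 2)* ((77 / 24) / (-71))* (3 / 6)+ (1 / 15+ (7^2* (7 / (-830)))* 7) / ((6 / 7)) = -293609455787 / 8485920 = -34599.60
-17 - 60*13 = -797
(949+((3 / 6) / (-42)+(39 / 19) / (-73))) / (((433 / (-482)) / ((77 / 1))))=-81338.80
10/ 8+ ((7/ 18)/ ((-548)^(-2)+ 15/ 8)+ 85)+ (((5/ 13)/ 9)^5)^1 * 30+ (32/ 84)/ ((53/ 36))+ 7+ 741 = 5097343991385219448555/ 6106679331126326316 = 834.72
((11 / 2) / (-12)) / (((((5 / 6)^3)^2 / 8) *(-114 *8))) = 0.01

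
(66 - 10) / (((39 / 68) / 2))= 7616 / 39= 195.28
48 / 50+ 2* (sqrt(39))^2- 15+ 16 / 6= 4997 / 75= 66.63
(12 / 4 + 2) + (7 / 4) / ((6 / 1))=127 / 24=5.29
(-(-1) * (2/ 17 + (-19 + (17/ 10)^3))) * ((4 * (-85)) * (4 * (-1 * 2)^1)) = -37996.64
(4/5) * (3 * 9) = 108/5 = 21.60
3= 3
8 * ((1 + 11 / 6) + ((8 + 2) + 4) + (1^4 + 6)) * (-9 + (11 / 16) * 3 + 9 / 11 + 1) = -11713 / 12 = -976.08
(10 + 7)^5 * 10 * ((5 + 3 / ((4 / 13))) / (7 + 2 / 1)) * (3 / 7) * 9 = 1256573445 / 14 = 89755246.07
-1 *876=-876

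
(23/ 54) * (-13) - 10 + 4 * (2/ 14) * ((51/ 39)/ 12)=-76043/ 4914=-15.47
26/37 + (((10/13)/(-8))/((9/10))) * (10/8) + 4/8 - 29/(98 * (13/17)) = 1157647/1696968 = 0.68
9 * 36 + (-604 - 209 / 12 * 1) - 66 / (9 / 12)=-385.42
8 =8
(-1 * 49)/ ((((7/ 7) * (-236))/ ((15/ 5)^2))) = 441/ 236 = 1.87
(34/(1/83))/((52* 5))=1411/130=10.85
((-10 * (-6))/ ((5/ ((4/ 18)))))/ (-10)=-4/ 15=-0.27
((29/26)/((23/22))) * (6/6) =319/299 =1.07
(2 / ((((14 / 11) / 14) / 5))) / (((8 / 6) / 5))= 825 / 2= 412.50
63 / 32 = 1.97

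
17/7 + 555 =557.43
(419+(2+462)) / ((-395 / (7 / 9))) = -6181 / 3555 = -1.74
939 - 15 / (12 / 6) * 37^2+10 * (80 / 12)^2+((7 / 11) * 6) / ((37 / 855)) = -64438211 / 7326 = -8795.82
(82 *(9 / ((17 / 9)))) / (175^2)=6642 / 520625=0.01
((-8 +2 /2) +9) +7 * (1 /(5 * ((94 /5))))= 195 /94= 2.07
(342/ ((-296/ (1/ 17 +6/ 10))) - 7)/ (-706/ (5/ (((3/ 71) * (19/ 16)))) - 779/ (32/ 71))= 5041568/ 1127349781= 0.00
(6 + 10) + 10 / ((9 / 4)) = 20.44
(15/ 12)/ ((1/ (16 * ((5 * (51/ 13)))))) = 5100/ 13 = 392.31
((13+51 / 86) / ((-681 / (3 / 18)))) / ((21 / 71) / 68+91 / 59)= -11892571 / 5529303909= -0.00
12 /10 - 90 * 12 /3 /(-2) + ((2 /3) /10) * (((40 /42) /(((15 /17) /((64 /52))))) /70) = 77912014 /429975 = 181.20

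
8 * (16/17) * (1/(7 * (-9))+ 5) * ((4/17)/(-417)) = -160768/7592319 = -0.02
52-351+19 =-280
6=6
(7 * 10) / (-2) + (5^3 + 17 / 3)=287 / 3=95.67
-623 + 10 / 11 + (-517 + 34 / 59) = -738896 / 649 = -1138.51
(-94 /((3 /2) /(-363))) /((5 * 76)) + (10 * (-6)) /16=21323 /380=56.11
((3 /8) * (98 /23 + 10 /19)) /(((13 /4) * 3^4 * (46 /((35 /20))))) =3661 /14111604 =0.00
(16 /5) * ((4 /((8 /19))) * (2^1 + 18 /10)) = 2888 /25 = 115.52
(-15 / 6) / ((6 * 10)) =-1 / 24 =-0.04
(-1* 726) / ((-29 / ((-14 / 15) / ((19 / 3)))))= -10164 / 2755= -3.69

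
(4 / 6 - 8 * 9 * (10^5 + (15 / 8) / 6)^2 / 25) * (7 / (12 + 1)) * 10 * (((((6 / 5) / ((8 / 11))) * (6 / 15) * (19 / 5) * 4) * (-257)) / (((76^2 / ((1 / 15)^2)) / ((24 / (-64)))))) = -54712969153187807 / 474240000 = -115369789.88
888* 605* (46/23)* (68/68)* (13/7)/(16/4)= 3492060/7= 498865.71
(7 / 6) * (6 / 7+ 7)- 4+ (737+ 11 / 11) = 4459 / 6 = 743.17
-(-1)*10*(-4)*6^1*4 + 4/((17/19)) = -16244/17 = -955.53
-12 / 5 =-2.40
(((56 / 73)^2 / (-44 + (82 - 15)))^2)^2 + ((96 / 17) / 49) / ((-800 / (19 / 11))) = -12841638600667878988697 / 51697783118735698200793075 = -0.00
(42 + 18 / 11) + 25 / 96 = 43.90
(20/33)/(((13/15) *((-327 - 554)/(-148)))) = 14800/125983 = 0.12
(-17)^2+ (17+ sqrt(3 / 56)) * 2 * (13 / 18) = 13 * sqrt(42) / 252+ 2822 / 9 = 313.89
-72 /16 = -9 /2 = -4.50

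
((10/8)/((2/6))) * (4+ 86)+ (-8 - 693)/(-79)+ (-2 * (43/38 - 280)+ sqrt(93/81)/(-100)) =904.10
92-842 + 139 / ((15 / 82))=148 / 15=9.87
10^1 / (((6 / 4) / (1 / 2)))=10 / 3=3.33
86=86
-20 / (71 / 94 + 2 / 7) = -2632 / 137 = -19.21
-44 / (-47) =44 / 47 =0.94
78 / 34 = 39 / 17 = 2.29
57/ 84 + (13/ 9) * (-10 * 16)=-58069/ 252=-230.43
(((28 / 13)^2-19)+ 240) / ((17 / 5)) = 190665 / 2873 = 66.36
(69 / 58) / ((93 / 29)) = 23 / 62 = 0.37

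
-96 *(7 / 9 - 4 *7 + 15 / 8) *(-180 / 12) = -36500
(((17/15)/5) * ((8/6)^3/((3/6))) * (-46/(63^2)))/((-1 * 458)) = 50048/1840524525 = 0.00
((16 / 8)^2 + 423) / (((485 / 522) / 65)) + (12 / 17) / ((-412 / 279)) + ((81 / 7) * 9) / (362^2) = 4654104383098827 / 155802011876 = 29871.91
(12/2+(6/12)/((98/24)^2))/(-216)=-2413/86436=-0.03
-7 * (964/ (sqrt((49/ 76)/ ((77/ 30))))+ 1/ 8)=-964 * sqrt(43890)/ 15-7/ 8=-13464.70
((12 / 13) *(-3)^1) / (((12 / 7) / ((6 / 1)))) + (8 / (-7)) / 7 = -6278 / 637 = -9.86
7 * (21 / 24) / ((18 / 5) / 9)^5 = 153125 / 256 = 598.14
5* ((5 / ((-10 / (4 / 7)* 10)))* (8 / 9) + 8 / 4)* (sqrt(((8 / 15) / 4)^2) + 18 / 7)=176648 / 6615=26.70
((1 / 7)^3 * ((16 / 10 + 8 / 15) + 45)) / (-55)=-101 / 40425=-0.00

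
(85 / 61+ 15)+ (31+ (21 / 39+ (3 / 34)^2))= 43946697 / 916708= 47.94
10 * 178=1780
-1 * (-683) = 683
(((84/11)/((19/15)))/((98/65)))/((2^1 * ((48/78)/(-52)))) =-494325/2926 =-168.94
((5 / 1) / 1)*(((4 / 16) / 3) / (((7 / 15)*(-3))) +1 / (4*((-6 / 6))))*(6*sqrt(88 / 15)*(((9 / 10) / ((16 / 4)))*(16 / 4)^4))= -2496*sqrt(330) / 35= -1295.49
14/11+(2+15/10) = 105/22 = 4.77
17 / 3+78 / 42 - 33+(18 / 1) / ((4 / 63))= 258.02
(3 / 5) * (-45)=-27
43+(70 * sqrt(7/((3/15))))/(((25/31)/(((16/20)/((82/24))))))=43+20832 * sqrt(35)/1025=163.24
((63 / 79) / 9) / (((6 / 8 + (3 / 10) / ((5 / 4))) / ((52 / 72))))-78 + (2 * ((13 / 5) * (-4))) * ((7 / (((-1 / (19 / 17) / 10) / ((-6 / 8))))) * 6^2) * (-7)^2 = -2576293493072 / 1196613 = -2152988.05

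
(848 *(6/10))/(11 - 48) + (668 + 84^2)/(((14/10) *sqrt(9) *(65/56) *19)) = 9546416/137085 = 69.64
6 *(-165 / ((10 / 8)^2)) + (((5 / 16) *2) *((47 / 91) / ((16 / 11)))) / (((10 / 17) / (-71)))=-76921823 / 116480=-660.39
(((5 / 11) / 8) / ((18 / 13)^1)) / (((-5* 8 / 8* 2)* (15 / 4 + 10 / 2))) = -13 / 27720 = -0.00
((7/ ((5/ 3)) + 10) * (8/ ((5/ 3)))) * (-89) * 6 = -909936/ 25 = -36397.44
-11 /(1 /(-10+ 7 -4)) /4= 77 /4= 19.25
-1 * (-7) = 7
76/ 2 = 38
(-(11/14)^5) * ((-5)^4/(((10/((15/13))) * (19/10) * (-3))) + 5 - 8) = 311311583/66421264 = 4.69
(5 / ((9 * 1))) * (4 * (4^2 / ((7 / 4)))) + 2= 1406 / 63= 22.32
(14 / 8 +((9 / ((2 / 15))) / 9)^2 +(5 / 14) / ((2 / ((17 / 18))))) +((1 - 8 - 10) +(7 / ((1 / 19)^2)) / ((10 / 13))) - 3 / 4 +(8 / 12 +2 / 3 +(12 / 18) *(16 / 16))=8385347 / 2520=3327.52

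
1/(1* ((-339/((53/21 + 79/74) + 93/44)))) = -195043/11589732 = -0.02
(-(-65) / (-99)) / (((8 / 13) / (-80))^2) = -1098500 / 99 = -11095.96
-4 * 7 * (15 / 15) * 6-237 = -405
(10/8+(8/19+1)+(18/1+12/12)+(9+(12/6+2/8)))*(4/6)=417/19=21.95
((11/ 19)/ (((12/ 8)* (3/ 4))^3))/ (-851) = -5632/ 11787201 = -0.00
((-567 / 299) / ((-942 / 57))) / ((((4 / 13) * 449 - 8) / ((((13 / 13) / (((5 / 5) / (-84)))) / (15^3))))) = -0.00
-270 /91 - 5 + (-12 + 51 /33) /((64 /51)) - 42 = -3734803 /64064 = -58.30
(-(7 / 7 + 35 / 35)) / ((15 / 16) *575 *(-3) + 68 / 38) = 608 / 491081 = 0.00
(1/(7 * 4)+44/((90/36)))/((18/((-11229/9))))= -3080489/2520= -1222.42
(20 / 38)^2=100 / 361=0.28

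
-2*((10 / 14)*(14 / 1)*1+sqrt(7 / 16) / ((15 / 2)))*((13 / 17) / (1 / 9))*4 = -9360 / 17 - 156*sqrt(7) / 85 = -555.44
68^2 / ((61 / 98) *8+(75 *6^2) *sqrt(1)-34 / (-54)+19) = 3058776 / 1802329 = 1.70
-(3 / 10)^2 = -9 / 100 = -0.09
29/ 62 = 0.47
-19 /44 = -0.43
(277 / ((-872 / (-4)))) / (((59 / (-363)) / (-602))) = 30265851 / 6431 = 4706.24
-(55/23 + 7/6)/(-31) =491/4278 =0.11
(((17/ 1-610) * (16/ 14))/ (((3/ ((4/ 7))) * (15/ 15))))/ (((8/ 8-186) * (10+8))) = 9488/ 244755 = 0.04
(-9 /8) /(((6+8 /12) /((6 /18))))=-0.06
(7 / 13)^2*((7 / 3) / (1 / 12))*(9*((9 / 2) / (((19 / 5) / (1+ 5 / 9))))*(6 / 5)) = 518616 / 3211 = 161.51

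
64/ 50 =32/ 25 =1.28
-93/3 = -31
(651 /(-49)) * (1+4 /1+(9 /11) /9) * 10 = -676.36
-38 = -38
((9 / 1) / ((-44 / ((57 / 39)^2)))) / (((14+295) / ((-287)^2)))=-89205627 / 765908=-116.47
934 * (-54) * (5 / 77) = -252180 / 77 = -3275.06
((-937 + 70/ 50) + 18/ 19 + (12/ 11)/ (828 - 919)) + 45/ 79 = -7017393353/ 7512505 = -934.09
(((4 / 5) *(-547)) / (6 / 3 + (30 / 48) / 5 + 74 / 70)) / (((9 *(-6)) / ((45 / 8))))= 14.32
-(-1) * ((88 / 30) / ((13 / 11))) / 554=242 / 54015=0.00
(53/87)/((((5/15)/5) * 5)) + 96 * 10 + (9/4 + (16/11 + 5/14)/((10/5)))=2154808/2233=964.98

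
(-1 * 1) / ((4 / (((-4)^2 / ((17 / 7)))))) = -28 / 17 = -1.65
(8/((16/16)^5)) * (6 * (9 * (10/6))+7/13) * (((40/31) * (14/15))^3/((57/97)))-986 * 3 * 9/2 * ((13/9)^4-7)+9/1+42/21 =66867538803815/1788085611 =37396.16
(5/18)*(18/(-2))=-5/2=-2.50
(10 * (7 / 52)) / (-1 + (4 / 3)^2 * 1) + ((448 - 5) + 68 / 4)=12005 / 26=461.73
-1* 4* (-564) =2256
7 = 7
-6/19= -0.32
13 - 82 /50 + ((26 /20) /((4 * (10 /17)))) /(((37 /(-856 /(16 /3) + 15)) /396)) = -251309 /296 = -849.02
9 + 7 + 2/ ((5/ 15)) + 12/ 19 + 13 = 677/ 19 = 35.63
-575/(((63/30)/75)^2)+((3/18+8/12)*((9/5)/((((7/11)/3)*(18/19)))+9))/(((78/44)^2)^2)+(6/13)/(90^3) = -124708671253824347/170037913500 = -733416.85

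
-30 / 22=-15 / 11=-1.36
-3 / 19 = -0.16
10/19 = 0.53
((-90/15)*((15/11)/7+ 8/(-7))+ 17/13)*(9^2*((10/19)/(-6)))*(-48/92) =11344860/437437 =25.93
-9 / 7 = -1.29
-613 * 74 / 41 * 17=-771154 / 41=-18808.63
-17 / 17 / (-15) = 0.07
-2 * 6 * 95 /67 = -1140 /67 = -17.01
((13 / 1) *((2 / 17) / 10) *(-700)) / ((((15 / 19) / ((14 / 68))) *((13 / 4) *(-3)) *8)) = 931 / 2601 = 0.36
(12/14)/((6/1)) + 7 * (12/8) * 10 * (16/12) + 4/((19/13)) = 19003/133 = 142.88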